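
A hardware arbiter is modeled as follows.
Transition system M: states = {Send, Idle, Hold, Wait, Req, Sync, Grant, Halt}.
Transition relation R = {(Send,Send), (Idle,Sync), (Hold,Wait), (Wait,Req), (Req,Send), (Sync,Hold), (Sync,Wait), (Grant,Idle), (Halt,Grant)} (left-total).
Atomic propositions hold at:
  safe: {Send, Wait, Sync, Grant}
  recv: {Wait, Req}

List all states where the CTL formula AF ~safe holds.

{Idle, Hold, Wait, Req, Sync, Grant, Halt}

Sat(~safe) = {Idle, Hold, Req, Halt}
AF ~safe: least fixpoint, start Z0 = {Idle, Hold, Req, Halt}, add states with every successor in Z. Z1 = {Idle, Hold, Wait, Req, Grant, Halt}; Z2 = {Idle, Hold, Wait, Req, Sync, Grant, Halt}; fixed.
Sat(AF ~safe) = {Idle, Hold, Wait, Req, Sync, Grant, Halt}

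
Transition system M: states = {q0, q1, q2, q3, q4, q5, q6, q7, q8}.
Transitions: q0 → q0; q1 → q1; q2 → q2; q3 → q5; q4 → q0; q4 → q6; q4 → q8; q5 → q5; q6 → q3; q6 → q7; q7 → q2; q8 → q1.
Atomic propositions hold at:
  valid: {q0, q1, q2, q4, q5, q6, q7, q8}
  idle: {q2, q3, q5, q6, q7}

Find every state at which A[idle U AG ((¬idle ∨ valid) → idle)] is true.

Sat(¬idle) = {q0, q1, q4, q8}
Sat(¬idle ∨ valid) = {q0, q1, q2, q4, q5, q6, q7, q8}
Sat((¬idle ∨ valid) → idle) = {q2, q3, q5, q6, q7}
AG ((¬idle ∨ valid) → idle): greatest fixpoint, start Z0 = {q2, q3, q5, q6, q7}, keep only states in Sat with every successor in Z. Already a fixed point.
Sat(AG ((¬idle ∨ valid) → idle)) = {q2, q3, q5, q6, q7}
A[idle U AG ((¬idle ∨ valid) → idle)]: least fixpoint, start Z0 = Sat(AG ((¬idle ∨ valid) → idle)) = {q2, q3, q5, q6, q7}, add states in Sat(idle) with every successor in Z. Already a fixed point.
Sat(A[idle U AG ((¬idle ∨ valid) → idle)]) = {q2, q3, q5, q6, q7}

{q2, q3, q5, q6, q7}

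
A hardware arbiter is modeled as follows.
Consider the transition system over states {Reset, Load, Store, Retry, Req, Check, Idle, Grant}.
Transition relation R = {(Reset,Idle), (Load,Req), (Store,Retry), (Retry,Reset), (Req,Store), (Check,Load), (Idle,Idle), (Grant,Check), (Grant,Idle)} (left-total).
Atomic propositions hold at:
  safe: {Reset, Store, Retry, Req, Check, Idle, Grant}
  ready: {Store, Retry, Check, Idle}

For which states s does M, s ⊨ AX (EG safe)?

{Reset, Load, Store, Retry, Req, Idle}

EG safe: greatest fixpoint, start Z0 = {Reset, Store, Retry, Req, Check, Idle, Grant}, keep only states in Sat with some successor in Z. Z1 = {Reset, Store, Retry, Req, Idle, Grant}; fixed.
Sat(EG safe) = {Reset, Store, Retry, Req, Idle, Grant}
Sat(AX (EG safe)) = {s : every successor in {Reset, Store, Retry, Req, Idle, Grant}} = {Reset, Load, Store, Retry, Req, Idle}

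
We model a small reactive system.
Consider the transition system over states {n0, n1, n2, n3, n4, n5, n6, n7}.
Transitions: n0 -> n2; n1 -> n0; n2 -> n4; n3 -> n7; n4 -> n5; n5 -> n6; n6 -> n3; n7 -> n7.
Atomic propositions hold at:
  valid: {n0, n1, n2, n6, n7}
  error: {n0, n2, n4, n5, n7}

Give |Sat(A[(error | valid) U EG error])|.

1

Sat(error | valid) = {n0, n1, n2, n4, n5, n6, n7}
EG error: greatest fixpoint, start Z0 = {n0, n2, n4, n5, n7}, keep only states in Sat with some successor in Z. Z1 = {n0, n2, n4, n7}; Z2 = {n0, n2, n7}; Z3 = {n0, n7}; Z4 = {n7}; fixed.
Sat(EG error) = {n7}
A[(error | valid) U EG error]: least fixpoint, start Z0 = Sat(EG error) = {n7}, add states in Sat(error | valid) with every successor in Z. Already a fixed point.
Sat(A[(error | valid) U EG error]) = {n7}
|Sat(A[(error | valid) U EG error])| = |{n7}| = 1.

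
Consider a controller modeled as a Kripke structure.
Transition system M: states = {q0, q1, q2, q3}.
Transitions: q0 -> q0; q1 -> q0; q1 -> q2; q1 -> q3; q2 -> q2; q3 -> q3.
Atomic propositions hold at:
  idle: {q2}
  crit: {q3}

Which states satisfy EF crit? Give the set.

EF crit: least fixpoint, start Z0 = {q3}, add states with some successor in Z. Z1 = {q1, q3}; fixed.
Sat(EF crit) = {q1, q3}

{q1, q3}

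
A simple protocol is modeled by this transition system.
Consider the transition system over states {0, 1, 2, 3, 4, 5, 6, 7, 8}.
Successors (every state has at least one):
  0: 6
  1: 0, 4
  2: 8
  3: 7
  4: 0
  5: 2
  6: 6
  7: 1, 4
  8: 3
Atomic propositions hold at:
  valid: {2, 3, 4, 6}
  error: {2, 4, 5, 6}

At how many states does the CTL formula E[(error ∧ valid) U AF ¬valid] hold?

Sat(error ∧ valid) = {2, 4, 6}
Sat(¬valid) = {0, 1, 5, 7, 8}
AF ¬valid: least fixpoint, start Z0 = {0, 1, 5, 7, 8}, add states with every successor in Z. Z1 = {0, 1, 2, 3, 4, 5, 7, 8}; fixed.
Sat(AF ¬valid) = {0, 1, 2, 3, 4, 5, 7, 8}
E[(error ∧ valid) U AF ¬valid]: least fixpoint, start Z0 = Sat(AF ¬valid) = {0, 1, 2, 3, 4, 5, 7, 8}, add states in Sat(error ∧ valid) with some successor in Z. Already a fixed point.
Sat(E[(error ∧ valid) U AF ¬valid]) = {0, 1, 2, 3, 4, 5, 7, 8}
|Sat(E[(error ∧ valid) U AF ¬valid])| = |{0, 1, 2, 3, 4, 5, 7, 8}| = 8.

8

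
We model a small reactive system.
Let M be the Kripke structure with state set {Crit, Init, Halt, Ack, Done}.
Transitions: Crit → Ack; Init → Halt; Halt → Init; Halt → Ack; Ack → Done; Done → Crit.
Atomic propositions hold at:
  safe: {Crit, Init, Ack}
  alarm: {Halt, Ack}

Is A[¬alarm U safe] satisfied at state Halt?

No

Sat(¬alarm) = {Crit, Init, Done}
A[¬alarm U safe]: least fixpoint, start Z0 = Sat(safe) = {Crit, Init, Ack}, add states in Sat(¬alarm) with every successor in Z. Z1 = {Crit, Init, Ack, Done}; fixed.
Sat(A[¬alarm U safe]) = {Crit, Init, Ack, Done}
Halt ∉ Sat(A[¬alarm U safe]) = {Crit, Init, Ack, Done}, so the formula does not hold at Halt.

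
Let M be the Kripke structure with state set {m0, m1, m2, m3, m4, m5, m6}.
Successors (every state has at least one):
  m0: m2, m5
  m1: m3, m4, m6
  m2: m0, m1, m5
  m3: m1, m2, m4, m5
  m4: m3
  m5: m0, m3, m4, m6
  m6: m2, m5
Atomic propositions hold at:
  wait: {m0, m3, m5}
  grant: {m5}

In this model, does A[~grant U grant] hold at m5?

Yes

Sat(~grant) = {m0, m1, m2, m3, m4, m6}
A[~grant U grant]: least fixpoint, start Z0 = Sat(grant) = {m5}, add states in Sat(~grant) with every successor in Z. Already a fixed point.
Sat(A[~grant U grant]) = {m5}
m5 ∈ Sat(A[~grant U grant]) = {m5}, so the formula holds at m5.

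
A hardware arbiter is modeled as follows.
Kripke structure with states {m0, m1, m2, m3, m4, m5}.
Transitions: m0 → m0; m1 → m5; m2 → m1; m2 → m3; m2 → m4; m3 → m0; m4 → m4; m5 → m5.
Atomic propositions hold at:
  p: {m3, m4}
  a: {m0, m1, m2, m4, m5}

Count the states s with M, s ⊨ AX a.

Sat(AX a) = {s : every successor in {m0, m1, m2, m4, m5}} = {m0, m1, m3, m4, m5}
|Sat(AX a)| = |{m0, m1, m3, m4, m5}| = 5.

5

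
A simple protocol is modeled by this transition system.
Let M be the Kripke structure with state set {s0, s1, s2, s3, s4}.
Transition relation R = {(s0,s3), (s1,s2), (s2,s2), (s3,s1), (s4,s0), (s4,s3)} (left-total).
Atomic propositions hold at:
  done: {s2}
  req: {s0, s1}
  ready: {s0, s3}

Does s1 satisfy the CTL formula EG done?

EG done: greatest fixpoint, start Z0 = {s2}, keep only states in Sat with some successor in Z. Already a fixed point.
Sat(EG done) = {s2}
s1 ∉ Sat(EG done) = {s2}, so the formula does not hold at s1.

No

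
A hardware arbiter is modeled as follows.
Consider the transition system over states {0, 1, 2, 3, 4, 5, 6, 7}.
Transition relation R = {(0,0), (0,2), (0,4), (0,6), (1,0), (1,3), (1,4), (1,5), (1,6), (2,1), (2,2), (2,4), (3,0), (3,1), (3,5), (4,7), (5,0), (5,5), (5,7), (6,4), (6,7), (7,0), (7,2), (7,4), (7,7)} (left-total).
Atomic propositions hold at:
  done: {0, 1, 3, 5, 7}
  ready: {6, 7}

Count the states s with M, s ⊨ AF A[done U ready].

3

A[done U ready]: least fixpoint, start Z0 = Sat(ready) = {6, 7}, add states in Sat(done) with every successor in Z. Already a fixed point.
Sat(A[done U ready]) = {6, 7}
AF A[done U ready]: least fixpoint, start Z0 = {6, 7}, add states with every successor in Z. Z1 = {4, 6, 7}; fixed.
Sat(AF A[done U ready]) = {4, 6, 7}
|Sat(AF A[done U ready])| = |{4, 6, 7}| = 3.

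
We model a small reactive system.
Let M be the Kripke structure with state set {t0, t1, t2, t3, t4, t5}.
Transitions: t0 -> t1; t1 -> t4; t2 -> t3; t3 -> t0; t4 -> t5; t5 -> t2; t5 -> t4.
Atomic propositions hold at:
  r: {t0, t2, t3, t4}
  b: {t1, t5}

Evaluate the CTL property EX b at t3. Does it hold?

No

Sat(EX b) = {s : some successor in {t1, t5}} = {t0, t4}
t3 ∉ Sat(EX b) = {t0, t4}, so the formula does not hold at t3.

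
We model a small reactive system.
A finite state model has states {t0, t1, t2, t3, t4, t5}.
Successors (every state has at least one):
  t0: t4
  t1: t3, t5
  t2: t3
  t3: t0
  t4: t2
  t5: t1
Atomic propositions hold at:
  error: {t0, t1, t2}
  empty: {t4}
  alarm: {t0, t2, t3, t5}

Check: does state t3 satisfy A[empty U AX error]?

Sat(AX error) = {s : every successor in {t0, t1, t2}} = {t3, t4, t5}
A[empty U AX error]: least fixpoint, start Z0 = Sat(AX error) = {t3, t4, t5}, add states in Sat(empty) with every successor in Z. Already a fixed point.
Sat(A[empty U AX error]) = {t3, t4, t5}
t3 ∈ Sat(A[empty U AX error]) = {t3, t4, t5}, so the formula holds at t3.

Yes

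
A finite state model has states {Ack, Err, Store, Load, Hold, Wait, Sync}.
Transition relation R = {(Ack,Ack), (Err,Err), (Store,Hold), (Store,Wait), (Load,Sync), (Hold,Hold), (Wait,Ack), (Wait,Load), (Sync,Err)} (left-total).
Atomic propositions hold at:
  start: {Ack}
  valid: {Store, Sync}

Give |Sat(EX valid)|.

Sat(EX valid) = {s : some successor in {Store, Sync}} = {Load}
|Sat(EX valid)| = |{Load}| = 1.

1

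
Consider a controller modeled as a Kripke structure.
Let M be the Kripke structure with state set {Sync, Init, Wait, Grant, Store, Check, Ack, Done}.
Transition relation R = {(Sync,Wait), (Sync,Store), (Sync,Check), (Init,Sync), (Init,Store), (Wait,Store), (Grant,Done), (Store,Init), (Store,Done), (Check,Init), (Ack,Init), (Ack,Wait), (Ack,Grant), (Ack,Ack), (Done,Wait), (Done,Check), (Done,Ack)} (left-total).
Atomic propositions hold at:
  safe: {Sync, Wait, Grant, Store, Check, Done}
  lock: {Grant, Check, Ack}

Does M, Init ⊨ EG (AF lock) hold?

No

AF lock: least fixpoint, start Z0 = {Grant, Check, Ack}, add states with every successor in Z. Already a fixed point.
Sat(AF lock) = {Grant, Check, Ack}
EG (AF lock): greatest fixpoint, start Z0 = {Grant, Check, Ack}, keep only states in Sat with some successor in Z. Z1 = {Ack}; fixed.
Sat(EG (AF lock)) = {Ack}
Init ∉ Sat(EG (AF lock)) = {Ack}, so the formula does not hold at Init.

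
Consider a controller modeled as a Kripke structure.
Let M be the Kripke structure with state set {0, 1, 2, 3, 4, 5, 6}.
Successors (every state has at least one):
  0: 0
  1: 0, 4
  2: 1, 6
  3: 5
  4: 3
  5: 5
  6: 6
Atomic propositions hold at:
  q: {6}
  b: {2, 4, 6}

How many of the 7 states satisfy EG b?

2

EG b: greatest fixpoint, start Z0 = {2, 4, 6}, keep only states in Sat with some successor in Z. Z1 = {2, 6}; fixed.
Sat(EG b) = {2, 6}
|Sat(EG b)| = |{2, 6}| = 2.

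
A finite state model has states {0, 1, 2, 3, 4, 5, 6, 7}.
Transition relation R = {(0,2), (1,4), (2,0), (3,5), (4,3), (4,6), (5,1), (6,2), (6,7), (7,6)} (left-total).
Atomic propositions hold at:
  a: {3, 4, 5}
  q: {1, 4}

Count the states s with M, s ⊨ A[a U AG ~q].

Sat(~q) = {0, 2, 3, 5, 6, 7}
AG ~q: greatest fixpoint, start Z0 = {0, 2, 3, 5, 6, 7}, keep only states in Sat with every successor in Z. Z1 = {0, 2, 3, 6, 7}; Z2 = {0, 2, 6, 7}; fixed.
Sat(AG ~q) = {0, 2, 6, 7}
A[a U AG ~q]: least fixpoint, start Z0 = Sat(AG ~q) = {0, 2, 6, 7}, add states in Sat(a) with every successor in Z. Already a fixed point.
Sat(A[a U AG ~q]) = {0, 2, 6, 7}
|Sat(A[a U AG ~q])| = |{0, 2, 6, 7}| = 4.

4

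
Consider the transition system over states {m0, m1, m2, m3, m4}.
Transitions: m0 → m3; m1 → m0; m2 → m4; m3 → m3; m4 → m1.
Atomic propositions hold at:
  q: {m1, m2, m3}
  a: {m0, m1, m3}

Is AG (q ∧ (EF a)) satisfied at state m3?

Yes

EF a: least fixpoint, start Z0 = {m0, m1, m3}, add states with some successor in Z. Z1 = {m0, m1, m3, m4}; Z2 = {m0, m1, m2, m3, m4}; fixed.
Sat(EF a) = {m0, m1, m2, m3, m4}
Sat(q ∧ (EF a)) = {m1, m2, m3}
AG (q ∧ (EF a)): greatest fixpoint, start Z0 = {m1, m2, m3}, keep only states in Sat with every successor in Z. Z1 = {m3}; fixed.
Sat(AG (q ∧ (EF a))) = {m3}
m3 ∈ Sat(AG (q ∧ (EF a))) = {m3}, so the formula holds at m3.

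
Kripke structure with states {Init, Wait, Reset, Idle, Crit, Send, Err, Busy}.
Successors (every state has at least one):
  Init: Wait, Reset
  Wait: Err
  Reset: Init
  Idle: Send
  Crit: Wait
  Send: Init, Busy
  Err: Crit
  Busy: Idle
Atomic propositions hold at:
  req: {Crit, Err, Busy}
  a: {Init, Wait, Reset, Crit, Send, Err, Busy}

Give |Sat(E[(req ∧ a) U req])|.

3

Sat(req ∧ a) = {Crit, Err, Busy}
E[(req ∧ a) U req]: least fixpoint, start Z0 = Sat(req) = {Crit, Err, Busy}, add states in Sat(req ∧ a) with some successor in Z. Already a fixed point.
Sat(E[(req ∧ a) U req]) = {Crit, Err, Busy}
|Sat(E[(req ∧ a) U req])| = |{Crit, Err, Busy}| = 3.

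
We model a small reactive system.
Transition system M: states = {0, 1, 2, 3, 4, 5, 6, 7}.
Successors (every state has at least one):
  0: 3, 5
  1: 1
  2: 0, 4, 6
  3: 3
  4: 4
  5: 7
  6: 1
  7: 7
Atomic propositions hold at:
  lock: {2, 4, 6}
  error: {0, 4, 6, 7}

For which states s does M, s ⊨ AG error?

{4, 7}

AG error: greatest fixpoint, start Z0 = {0, 4, 6, 7}, keep only states in Sat with every successor in Z. Z1 = {4, 7}; fixed.
Sat(AG error) = {4, 7}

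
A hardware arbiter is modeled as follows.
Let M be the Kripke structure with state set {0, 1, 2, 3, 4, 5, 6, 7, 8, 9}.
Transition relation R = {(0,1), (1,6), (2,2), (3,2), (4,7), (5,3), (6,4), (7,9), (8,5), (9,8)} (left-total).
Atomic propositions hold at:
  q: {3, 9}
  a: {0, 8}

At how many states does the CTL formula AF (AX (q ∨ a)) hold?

8

Sat(q ∨ a) = {0, 3, 8, 9}
Sat(AX (q ∨ a)) = {s : every successor in {0, 3, 8, 9}} = {5, 7, 9}
AF (AX (q ∨ a)): least fixpoint, start Z0 = {5, 7, 9}, add states with every successor in Z. Z1 = {4, 5, 7, 8, 9}; Z2 = {4, 5, 6, 7, 8, 9}; Z3 = {1, 4, 5, 6, 7, 8, 9}; Z4 = {0, 1, 4, 5, 6, 7, 8, 9}; fixed.
Sat(AF (AX (q ∨ a))) = {0, 1, 4, 5, 6, 7, 8, 9}
|Sat(AF (AX (q ∨ a)))| = |{0, 1, 4, 5, 6, 7, 8, 9}| = 8.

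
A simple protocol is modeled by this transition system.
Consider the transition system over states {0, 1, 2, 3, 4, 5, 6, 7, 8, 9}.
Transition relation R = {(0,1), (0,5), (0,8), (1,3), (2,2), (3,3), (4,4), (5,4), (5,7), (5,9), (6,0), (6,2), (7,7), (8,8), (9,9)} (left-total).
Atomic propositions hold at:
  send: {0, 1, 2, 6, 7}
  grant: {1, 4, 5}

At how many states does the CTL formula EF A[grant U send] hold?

6

A[grant U send]: least fixpoint, start Z0 = Sat(send) = {0, 1, 2, 6, 7}, add states in Sat(grant) with every successor in Z. Already a fixed point.
Sat(A[grant U send]) = {0, 1, 2, 6, 7}
EF A[grant U send]: least fixpoint, start Z0 = {0, 1, 2, 6, 7}, add states with some successor in Z. Z1 = {0, 1, 2, 5, 6, 7}; fixed.
Sat(EF A[grant U send]) = {0, 1, 2, 5, 6, 7}
|Sat(EF A[grant U send])| = |{0, 1, 2, 5, 6, 7}| = 6.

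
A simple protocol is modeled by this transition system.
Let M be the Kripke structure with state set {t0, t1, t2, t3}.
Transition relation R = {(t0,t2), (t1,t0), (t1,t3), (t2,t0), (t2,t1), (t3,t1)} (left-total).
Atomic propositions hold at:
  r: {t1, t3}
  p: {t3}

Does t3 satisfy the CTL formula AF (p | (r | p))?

Yes

Sat(r | p) = {t1, t3}
Sat(p | (r | p)) = {t1, t3}
AF (p | (r | p)): least fixpoint, start Z0 = {t1, t3}, add states with every successor in Z. Already a fixed point.
Sat(AF (p | (r | p))) = {t1, t3}
t3 ∈ Sat(AF (p | (r | p))) = {t1, t3}, so the formula holds at t3.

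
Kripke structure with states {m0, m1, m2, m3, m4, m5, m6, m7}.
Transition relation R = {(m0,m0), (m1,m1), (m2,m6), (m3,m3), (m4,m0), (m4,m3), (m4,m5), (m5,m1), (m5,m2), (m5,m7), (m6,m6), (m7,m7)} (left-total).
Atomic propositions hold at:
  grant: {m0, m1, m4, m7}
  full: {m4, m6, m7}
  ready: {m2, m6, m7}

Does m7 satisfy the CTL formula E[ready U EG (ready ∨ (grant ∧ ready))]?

Sat(grant ∧ ready) = {m7}
Sat(ready ∨ (grant ∧ ready)) = {m2, m6, m7}
EG (ready ∨ (grant ∧ ready)): greatest fixpoint, start Z0 = {m2, m6, m7}, keep only states in Sat with some successor in Z. Already a fixed point.
Sat(EG (ready ∨ (grant ∧ ready))) = {m2, m6, m7}
E[ready U EG (ready ∨ (grant ∧ ready))]: least fixpoint, start Z0 = Sat(EG (ready ∨ (grant ∧ ready))) = {m2, m6, m7}, add states in Sat(ready) with some successor in Z. Already a fixed point.
Sat(E[ready U EG (ready ∨ (grant ∧ ready))]) = {m2, m6, m7}
m7 ∈ Sat(E[ready U EG (ready ∨ (grant ∧ ready))]) = {m2, m6, m7}, so the formula holds at m7.

Yes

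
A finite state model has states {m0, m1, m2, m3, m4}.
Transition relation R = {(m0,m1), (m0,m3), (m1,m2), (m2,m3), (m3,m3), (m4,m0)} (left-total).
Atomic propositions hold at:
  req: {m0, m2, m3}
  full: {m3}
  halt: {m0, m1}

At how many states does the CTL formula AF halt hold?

3

AF halt: least fixpoint, start Z0 = {m0, m1}, add states with every successor in Z. Z1 = {m0, m1, m4}; fixed.
Sat(AF halt) = {m0, m1, m4}
|Sat(AF halt)| = |{m0, m1, m4}| = 3.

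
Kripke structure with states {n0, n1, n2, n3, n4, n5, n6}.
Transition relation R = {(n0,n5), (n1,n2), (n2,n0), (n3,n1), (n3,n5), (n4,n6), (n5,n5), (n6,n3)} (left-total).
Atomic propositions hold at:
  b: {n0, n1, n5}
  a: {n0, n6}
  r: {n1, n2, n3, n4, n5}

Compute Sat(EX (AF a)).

AF a: least fixpoint, start Z0 = {n0, n6}, add states with every successor in Z. Z1 = {n0, n2, n4, n6}; Z2 = {n0, n1, n2, n4, n6}; fixed.
Sat(AF a) = {n0, n1, n2, n4, n6}
Sat(EX (AF a)) = {s : some successor in {n0, n1, n2, n4, n6}} = {n1, n2, n3, n4}

{n1, n2, n3, n4}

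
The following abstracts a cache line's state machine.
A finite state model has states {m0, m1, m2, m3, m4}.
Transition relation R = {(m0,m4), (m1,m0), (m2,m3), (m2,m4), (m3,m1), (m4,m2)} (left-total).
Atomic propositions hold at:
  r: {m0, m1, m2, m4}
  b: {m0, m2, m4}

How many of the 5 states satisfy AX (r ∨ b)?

4

Sat(r ∨ b) = {m0, m1, m2, m4}
Sat(AX (r ∨ b)) = {s : every successor in {m0, m1, m2, m4}} = {m0, m1, m3, m4}
|Sat(AX (r ∨ b))| = |{m0, m1, m3, m4}| = 4.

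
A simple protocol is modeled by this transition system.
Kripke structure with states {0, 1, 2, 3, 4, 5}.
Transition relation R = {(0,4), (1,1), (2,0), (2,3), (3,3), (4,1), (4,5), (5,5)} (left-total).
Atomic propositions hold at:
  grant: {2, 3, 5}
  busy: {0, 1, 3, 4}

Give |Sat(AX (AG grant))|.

AG grant: greatest fixpoint, start Z0 = {2, 3, 5}, keep only states in Sat with every successor in Z. Z1 = {3, 5}; fixed.
Sat(AG grant) = {3, 5}
Sat(AX (AG grant)) = {s : every successor in {3, 5}} = {3, 5}
|Sat(AX (AG grant))| = |{3, 5}| = 2.

2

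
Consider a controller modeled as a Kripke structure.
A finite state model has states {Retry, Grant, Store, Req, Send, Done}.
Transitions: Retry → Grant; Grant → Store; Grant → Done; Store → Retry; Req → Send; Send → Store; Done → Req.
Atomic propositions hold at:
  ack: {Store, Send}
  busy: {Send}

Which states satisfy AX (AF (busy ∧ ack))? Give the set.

Sat(busy ∧ ack) = {Send}
AF (busy ∧ ack): least fixpoint, start Z0 = {Send}, add states with every successor in Z. Z1 = {Req, Send}; Z2 = {Req, Send, Done}; fixed.
Sat(AF (busy ∧ ack)) = {Req, Send, Done}
Sat(AX (AF (busy ∧ ack))) = {s : every successor in {Req, Send, Done}} = {Req, Done}

{Req, Done}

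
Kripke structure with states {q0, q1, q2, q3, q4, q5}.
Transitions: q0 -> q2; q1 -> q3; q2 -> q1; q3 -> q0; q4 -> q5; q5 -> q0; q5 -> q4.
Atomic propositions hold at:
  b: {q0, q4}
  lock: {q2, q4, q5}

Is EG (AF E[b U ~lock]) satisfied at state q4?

Sat(~lock) = {q0, q1, q3}
E[b U ~lock]: least fixpoint, start Z0 = Sat(~lock) = {q0, q1, q3}, add states in Sat(b) with some successor in Z. Already a fixed point.
Sat(E[b U ~lock]) = {q0, q1, q3}
AF E[b U ~lock]: least fixpoint, start Z0 = {q0, q1, q3}, add states with every successor in Z. Z1 = {q0, q1, q2, q3}; fixed.
Sat(AF E[b U ~lock]) = {q0, q1, q2, q3}
EG (AF E[b U ~lock]): greatest fixpoint, start Z0 = {q0, q1, q2, q3}, keep only states in Sat with some successor in Z. Already a fixed point.
Sat(EG (AF E[b U ~lock])) = {q0, q1, q2, q3}
q4 ∉ Sat(EG (AF E[b U ~lock])) = {q0, q1, q2, q3}, so the formula does not hold at q4.

No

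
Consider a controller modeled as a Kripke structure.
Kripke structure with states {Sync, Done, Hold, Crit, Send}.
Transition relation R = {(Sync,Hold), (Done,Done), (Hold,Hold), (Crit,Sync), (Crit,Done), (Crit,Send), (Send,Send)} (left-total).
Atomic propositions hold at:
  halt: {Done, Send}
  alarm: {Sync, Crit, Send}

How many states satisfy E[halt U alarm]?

E[halt U alarm]: least fixpoint, start Z0 = Sat(alarm) = {Sync, Crit, Send}, add states in Sat(halt) with some successor in Z. Already a fixed point.
Sat(E[halt U alarm]) = {Sync, Crit, Send}
|Sat(E[halt U alarm])| = |{Sync, Crit, Send}| = 3.

3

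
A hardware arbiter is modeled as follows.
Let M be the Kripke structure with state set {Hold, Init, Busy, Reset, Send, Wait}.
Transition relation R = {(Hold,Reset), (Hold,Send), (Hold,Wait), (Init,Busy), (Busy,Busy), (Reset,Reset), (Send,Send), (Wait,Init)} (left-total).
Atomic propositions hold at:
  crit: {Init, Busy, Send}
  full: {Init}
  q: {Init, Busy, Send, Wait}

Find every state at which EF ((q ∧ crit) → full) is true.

Sat(q ∧ crit) = {Init, Busy, Send}
Sat((q ∧ crit) → full) = {Hold, Init, Reset, Wait}
EF ((q ∧ crit) → full): least fixpoint, start Z0 = {Hold, Init, Reset, Wait}, add states with some successor in Z. Already a fixed point.
Sat(EF ((q ∧ crit) → full)) = {Hold, Init, Reset, Wait}

{Hold, Init, Reset, Wait}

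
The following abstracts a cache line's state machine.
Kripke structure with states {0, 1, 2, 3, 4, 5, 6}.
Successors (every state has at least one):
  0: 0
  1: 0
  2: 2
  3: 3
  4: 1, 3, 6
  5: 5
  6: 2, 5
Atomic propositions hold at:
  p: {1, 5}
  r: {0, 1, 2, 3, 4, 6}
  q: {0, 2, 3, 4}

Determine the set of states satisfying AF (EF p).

EF p: least fixpoint, start Z0 = {1, 5}, add states with some successor in Z. Z1 = {1, 4, 5, 6}; fixed.
Sat(EF p) = {1, 4, 5, 6}
AF (EF p): least fixpoint, start Z0 = {1, 4, 5, 6}, add states with every successor in Z. Already a fixed point.
Sat(AF (EF p)) = {1, 4, 5, 6}

{1, 4, 5, 6}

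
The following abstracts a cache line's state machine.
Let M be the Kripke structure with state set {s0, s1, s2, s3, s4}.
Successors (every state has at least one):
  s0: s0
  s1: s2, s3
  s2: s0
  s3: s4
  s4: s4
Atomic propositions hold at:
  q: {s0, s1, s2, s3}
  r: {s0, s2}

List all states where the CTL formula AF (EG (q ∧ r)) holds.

Sat(q ∧ r) = {s0, s2}
EG (q ∧ r): greatest fixpoint, start Z0 = {s0, s2}, keep only states in Sat with some successor in Z. Already a fixed point.
Sat(EG (q ∧ r)) = {s0, s2}
AF (EG (q ∧ r)): least fixpoint, start Z0 = {s0, s2}, add states with every successor in Z. Already a fixed point.
Sat(AF (EG (q ∧ r))) = {s0, s2}

{s0, s2}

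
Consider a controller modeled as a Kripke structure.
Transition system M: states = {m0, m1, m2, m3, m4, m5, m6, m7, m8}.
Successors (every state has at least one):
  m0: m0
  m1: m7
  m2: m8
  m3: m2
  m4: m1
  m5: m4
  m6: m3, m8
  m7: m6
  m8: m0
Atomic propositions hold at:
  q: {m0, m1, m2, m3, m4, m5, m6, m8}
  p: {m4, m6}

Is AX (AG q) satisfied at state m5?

No

AG q: greatest fixpoint, start Z0 = {m0, m1, m2, m3, m4, m5, m6, m8}, keep only states in Sat with every successor in Z. Z1 = {m0, m2, m3, m4, m5, m6, m8}; Z2 = {m0, m2, m3, m5, m6, m8}; Z3 = {m0, m2, m3, m6, m8}; fixed.
Sat(AG q) = {m0, m2, m3, m6, m8}
Sat(AX (AG q)) = {s : every successor in {m0, m2, m3, m6, m8}} = {m0, m2, m3, m6, m7, m8}
m5 ∉ Sat(AX (AG q)) = {m0, m2, m3, m6, m7, m8}, so the formula does not hold at m5.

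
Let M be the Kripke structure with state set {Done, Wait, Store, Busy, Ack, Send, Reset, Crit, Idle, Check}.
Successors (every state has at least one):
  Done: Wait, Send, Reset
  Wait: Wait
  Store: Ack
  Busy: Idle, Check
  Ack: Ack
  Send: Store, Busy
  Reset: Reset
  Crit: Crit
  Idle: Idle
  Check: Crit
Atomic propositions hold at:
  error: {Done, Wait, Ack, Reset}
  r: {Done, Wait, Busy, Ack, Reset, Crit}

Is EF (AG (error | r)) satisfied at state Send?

Sat(error | r) = {Done, Wait, Busy, Ack, Reset, Crit}
AG (error | r): greatest fixpoint, start Z0 = {Done, Wait, Busy, Ack, Reset, Crit}, keep only states in Sat with every successor in Z. Z1 = {Wait, Ack, Reset, Crit}; fixed.
Sat(AG (error | r)) = {Wait, Ack, Reset, Crit}
EF (AG (error | r)): least fixpoint, start Z0 = {Wait, Ack, Reset, Crit}, add states with some successor in Z. Z1 = {Done, Wait, Store, Ack, Reset, Crit, Check}; Z2 = {Done, Wait, Store, Busy, Ack, Send, Reset, Crit, Check}; fixed.
Sat(EF (AG (error | r))) = {Done, Wait, Store, Busy, Ack, Send, Reset, Crit, Check}
Send ∈ Sat(EF (AG (error | r))) = {Done, Wait, Store, Busy, Ack, Send, Reset, Crit, Check}, so the formula holds at Send.

Yes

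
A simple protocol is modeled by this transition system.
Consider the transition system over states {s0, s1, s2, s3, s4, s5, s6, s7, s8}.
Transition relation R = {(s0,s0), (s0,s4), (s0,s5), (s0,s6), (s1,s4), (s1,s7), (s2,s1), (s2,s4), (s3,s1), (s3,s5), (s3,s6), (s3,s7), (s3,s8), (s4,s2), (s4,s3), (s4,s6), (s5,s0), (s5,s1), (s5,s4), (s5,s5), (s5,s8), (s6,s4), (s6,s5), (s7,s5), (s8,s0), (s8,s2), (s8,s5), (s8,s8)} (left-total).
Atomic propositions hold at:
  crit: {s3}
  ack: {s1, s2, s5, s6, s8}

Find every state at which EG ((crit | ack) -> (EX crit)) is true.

Sat(crit | ack) = {s1, s2, s3, s5, s6, s8}
Sat(EX crit) = {s : some successor in {s3}} = {s4}
Sat((crit | ack) -> (EX crit)) = {s0, s4, s7}
EG ((crit | ack) -> (EX crit)): greatest fixpoint, start Z0 = {s0, s4, s7}, keep only states in Sat with some successor in Z. Z1 = {s0}; fixed.
Sat(EG ((crit | ack) -> (EX crit))) = {s0}

{s0}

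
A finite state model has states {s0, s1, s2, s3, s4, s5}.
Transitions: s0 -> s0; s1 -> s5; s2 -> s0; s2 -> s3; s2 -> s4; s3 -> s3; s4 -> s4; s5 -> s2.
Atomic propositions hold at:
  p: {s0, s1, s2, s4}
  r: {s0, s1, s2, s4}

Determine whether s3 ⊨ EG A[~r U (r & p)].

No

Sat(~r) = {s3, s5}
Sat(r & p) = {s0, s1, s2, s4}
A[~r U (r & p)]: least fixpoint, start Z0 = Sat((r & p)) = {s0, s1, s2, s4}, add states in Sat(~r) with every successor in Z. Z1 = {s0, s1, s2, s4, s5}; fixed.
Sat(A[~r U (r & p)]) = {s0, s1, s2, s4, s5}
EG A[~r U (r & p)]: greatest fixpoint, start Z0 = {s0, s1, s2, s4, s5}, keep only states in Sat with some successor in Z. Already a fixed point.
Sat(EG A[~r U (r & p)]) = {s0, s1, s2, s4, s5}
s3 ∉ Sat(EG A[~r U (r & p)]) = {s0, s1, s2, s4, s5}, so the formula does not hold at s3.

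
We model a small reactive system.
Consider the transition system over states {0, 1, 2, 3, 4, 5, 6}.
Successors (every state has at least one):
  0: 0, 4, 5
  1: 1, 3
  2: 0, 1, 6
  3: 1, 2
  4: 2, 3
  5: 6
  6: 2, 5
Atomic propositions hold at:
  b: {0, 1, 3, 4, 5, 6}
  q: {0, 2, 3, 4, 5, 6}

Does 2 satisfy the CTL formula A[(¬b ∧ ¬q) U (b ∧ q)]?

Sat(¬b) = {2}
Sat(¬q) = {1}
Sat(¬b ∧ ¬q) = ∅
Sat(b ∧ q) = {0, 3, 4, 5, 6}
A[(¬b ∧ ¬q) U (b ∧ q)]: least fixpoint, start Z0 = Sat((b ∧ q)) = {0, 3, 4, 5, 6}, add states in Sat(¬b ∧ ¬q) with every successor in Z. Already a fixed point.
Sat(A[(¬b ∧ ¬q) U (b ∧ q)]) = {0, 3, 4, 5, 6}
2 ∉ Sat(A[(¬b ∧ ¬q) U (b ∧ q)]) = {0, 3, 4, 5, 6}, so the formula does not hold at 2.

No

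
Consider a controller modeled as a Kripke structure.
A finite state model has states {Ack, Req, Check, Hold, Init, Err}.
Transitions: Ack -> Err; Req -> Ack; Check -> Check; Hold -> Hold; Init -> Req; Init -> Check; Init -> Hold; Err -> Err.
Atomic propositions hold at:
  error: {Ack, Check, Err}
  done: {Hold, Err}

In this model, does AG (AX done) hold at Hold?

Sat(AX done) = {s : every successor in {Hold, Err}} = {Ack, Hold, Err}
AG (AX done): greatest fixpoint, start Z0 = {Ack, Hold, Err}, keep only states in Sat with every successor in Z. Already a fixed point.
Sat(AG (AX done)) = {Ack, Hold, Err}
Hold ∈ Sat(AG (AX done)) = {Ack, Hold, Err}, so the formula holds at Hold.

Yes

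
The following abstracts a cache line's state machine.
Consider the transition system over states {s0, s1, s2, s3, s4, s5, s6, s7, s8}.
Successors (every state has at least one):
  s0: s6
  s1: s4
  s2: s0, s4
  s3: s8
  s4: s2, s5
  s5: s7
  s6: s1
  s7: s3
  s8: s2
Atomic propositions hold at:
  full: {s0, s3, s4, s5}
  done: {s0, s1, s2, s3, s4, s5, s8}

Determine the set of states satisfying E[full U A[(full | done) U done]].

{s0, s1, s2, s3, s4, s5, s8}

Sat(full | done) = {s0, s1, s2, s3, s4, s5, s8}
A[(full | done) U done]: least fixpoint, start Z0 = Sat(done) = {s0, s1, s2, s3, s4, s5, s8}, add states in Sat(full | done) with every successor in Z. Already a fixed point.
Sat(A[(full | done) U done]) = {s0, s1, s2, s3, s4, s5, s8}
E[full U A[(full | done) U done]]: least fixpoint, start Z0 = Sat(A[(full | done) U done]) = {s0, s1, s2, s3, s4, s5, s8}, add states in Sat(full) with some successor in Z. Already a fixed point.
Sat(E[full U A[(full | done) U done]]) = {s0, s1, s2, s3, s4, s5, s8}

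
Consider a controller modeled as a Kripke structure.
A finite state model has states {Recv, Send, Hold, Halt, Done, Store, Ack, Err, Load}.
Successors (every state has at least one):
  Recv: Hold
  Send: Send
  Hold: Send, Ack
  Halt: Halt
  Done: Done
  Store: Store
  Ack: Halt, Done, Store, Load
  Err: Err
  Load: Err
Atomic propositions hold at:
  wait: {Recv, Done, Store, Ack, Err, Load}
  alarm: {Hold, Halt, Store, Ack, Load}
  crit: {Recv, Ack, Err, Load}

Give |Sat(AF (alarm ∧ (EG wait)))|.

3

EG wait: greatest fixpoint, start Z0 = {Recv, Done, Store, Ack, Err, Load}, keep only states in Sat with some successor in Z. Z1 = {Done, Store, Ack, Err, Load}; fixed.
Sat(EG wait) = {Done, Store, Ack, Err, Load}
Sat(alarm ∧ (EG wait)) = {Store, Ack, Load}
AF (alarm ∧ (EG wait)): least fixpoint, start Z0 = {Store, Ack, Load}, add states with every successor in Z. Already a fixed point.
Sat(AF (alarm ∧ (EG wait))) = {Store, Ack, Load}
|Sat(AF (alarm ∧ (EG wait)))| = |{Store, Ack, Load}| = 3.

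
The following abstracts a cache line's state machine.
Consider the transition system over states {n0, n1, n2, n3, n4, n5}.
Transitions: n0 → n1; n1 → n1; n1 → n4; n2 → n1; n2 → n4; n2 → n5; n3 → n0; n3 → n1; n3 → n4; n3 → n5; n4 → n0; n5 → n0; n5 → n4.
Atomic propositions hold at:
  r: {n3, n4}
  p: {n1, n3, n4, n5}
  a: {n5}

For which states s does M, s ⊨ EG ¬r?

{n0, n1, n2, n5}

Sat(¬r) = {n0, n1, n2, n5}
EG ¬r: greatest fixpoint, start Z0 = {n0, n1, n2, n5}, keep only states in Sat with some successor in Z. Already a fixed point.
Sat(EG ¬r) = {n0, n1, n2, n5}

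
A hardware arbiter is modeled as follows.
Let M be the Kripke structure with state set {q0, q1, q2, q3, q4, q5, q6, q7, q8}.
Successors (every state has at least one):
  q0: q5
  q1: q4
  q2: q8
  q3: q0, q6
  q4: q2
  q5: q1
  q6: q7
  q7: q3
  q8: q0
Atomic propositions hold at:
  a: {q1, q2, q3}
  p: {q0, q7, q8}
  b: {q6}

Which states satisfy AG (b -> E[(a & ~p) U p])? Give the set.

Sat(~p) = {q1, q2, q3, q4, q5, q6}
Sat(a & ~p) = {q1, q2, q3}
E[(a & ~p) U p]: least fixpoint, start Z0 = Sat(p) = {q0, q7, q8}, add states in Sat(a & ~p) with some successor in Z. Z1 = {q0, q2, q3, q7, q8}; fixed.
Sat(E[(a & ~p) U p]) = {q0, q2, q3, q7, q8}
Sat(b -> E[(a & ~p) U p]) = {q0, q1, q2, q3, q4, q5, q7, q8}
AG (b -> E[(a & ~p) U p]): greatest fixpoint, start Z0 = {q0, q1, q2, q3, q4, q5, q7, q8}, keep only states in Sat with every successor in Z. Z1 = {q0, q1, q2, q4, q5, q7, q8}; Z2 = {q0, q1, q2, q4, q5, q8}; fixed.
Sat(AG (b -> E[(a & ~p) U p])) = {q0, q1, q2, q4, q5, q8}

{q0, q1, q2, q4, q5, q8}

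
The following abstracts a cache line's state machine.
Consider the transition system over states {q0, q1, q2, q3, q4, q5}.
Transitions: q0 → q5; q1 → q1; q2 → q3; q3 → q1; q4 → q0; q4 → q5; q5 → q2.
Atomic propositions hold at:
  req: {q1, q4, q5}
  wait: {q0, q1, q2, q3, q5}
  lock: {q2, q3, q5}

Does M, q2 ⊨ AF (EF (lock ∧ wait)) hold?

Yes

Sat(lock ∧ wait) = {q2, q3, q5}
EF (lock ∧ wait): least fixpoint, start Z0 = {q2, q3, q5}, add states with some successor in Z. Z1 = {q0, q2, q3, q4, q5}; fixed.
Sat(EF (lock ∧ wait)) = {q0, q2, q3, q4, q5}
AF (EF (lock ∧ wait)): least fixpoint, start Z0 = {q0, q2, q3, q4, q5}, add states with every successor in Z. Already a fixed point.
Sat(AF (EF (lock ∧ wait))) = {q0, q2, q3, q4, q5}
q2 ∈ Sat(AF (EF (lock ∧ wait))) = {q0, q2, q3, q4, q5}, so the formula holds at q2.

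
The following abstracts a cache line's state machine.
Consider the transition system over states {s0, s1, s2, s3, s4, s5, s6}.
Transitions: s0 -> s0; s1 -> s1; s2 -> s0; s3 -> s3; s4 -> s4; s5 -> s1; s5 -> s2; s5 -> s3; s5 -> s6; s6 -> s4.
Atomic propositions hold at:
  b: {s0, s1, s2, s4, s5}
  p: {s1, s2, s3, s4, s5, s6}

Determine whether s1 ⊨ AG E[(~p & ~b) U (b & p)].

Sat(~p) = {s0}
Sat(~b) = {s3, s6}
Sat(~p & ~b) = ∅
Sat(b & p) = {s1, s2, s4, s5}
E[(~p & ~b) U (b & p)]: least fixpoint, start Z0 = Sat((b & p)) = {s1, s2, s4, s5}, add states in Sat(~p & ~b) with some successor in Z. Already a fixed point.
Sat(E[(~p & ~b) U (b & p)]) = {s1, s2, s4, s5}
AG E[(~p & ~b) U (b & p)]: greatest fixpoint, start Z0 = {s1, s2, s4, s5}, keep only states in Sat with every successor in Z. Z1 = {s1, s4}; fixed.
Sat(AG E[(~p & ~b) U (b & p)]) = {s1, s4}
s1 ∈ Sat(AG E[(~p & ~b) U (b & p)]) = {s1, s4}, so the formula holds at s1.

Yes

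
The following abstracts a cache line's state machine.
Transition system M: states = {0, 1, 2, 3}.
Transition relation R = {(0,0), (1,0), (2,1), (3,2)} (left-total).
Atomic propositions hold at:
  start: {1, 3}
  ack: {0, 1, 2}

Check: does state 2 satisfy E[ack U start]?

E[ack U start]: least fixpoint, start Z0 = Sat(start) = {1, 3}, add states in Sat(ack) with some successor in Z. Z1 = {1, 2, 3}; fixed.
Sat(E[ack U start]) = {1, 2, 3}
2 ∈ Sat(E[ack U start]) = {1, 2, 3}, so the formula holds at 2.

Yes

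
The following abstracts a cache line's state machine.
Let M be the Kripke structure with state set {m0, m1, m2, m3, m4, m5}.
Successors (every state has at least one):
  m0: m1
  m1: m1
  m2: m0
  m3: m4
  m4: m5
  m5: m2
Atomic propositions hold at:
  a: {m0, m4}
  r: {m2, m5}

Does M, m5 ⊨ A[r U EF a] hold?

EF a: least fixpoint, start Z0 = {m0, m4}, add states with some successor in Z. Z1 = {m0, m2, m3, m4}; Z2 = {m0, m2, m3, m4, m5}; fixed.
Sat(EF a) = {m0, m2, m3, m4, m5}
A[r U EF a]: least fixpoint, start Z0 = Sat(EF a) = {m0, m2, m3, m4, m5}, add states in Sat(r) with every successor in Z. Already a fixed point.
Sat(A[r U EF a]) = {m0, m2, m3, m4, m5}
m5 ∈ Sat(A[r U EF a]) = {m0, m2, m3, m4, m5}, so the formula holds at m5.

Yes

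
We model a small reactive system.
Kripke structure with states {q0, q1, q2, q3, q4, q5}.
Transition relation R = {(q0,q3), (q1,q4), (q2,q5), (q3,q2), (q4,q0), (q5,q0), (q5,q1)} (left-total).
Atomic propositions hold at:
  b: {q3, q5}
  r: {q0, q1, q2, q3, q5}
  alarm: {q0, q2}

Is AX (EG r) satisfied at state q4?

EG r: greatest fixpoint, start Z0 = {q0, q1, q2, q3, q5}, keep only states in Sat with some successor in Z. Z1 = {q0, q2, q3, q5}; fixed.
Sat(EG r) = {q0, q2, q3, q5}
Sat(AX (EG r)) = {s : every successor in {q0, q2, q3, q5}} = {q0, q2, q3, q4}
q4 ∈ Sat(AX (EG r)) = {q0, q2, q3, q4}, so the formula holds at q4.

Yes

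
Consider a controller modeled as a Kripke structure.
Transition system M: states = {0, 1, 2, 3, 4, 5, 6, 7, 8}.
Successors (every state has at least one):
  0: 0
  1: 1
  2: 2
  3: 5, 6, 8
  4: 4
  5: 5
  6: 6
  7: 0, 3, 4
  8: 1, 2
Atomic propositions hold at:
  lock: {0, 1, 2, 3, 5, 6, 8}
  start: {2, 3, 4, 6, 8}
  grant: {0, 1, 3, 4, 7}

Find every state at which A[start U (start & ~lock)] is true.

{4}

Sat(~lock) = {4, 7}
Sat(start & ~lock) = {4}
A[start U (start & ~lock)]: least fixpoint, start Z0 = Sat((start & ~lock)) = {4}, add states in Sat(start) with every successor in Z. Already a fixed point.
Sat(A[start U (start & ~lock)]) = {4}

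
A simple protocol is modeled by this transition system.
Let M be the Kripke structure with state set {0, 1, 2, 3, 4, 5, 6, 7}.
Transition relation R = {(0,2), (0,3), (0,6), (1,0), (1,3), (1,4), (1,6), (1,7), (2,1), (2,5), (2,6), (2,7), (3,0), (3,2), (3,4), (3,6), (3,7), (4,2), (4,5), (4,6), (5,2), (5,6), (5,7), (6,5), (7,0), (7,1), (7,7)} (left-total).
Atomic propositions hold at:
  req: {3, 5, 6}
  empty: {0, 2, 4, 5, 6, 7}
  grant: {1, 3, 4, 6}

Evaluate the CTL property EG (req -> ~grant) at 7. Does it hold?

Yes

Sat(~grant) = {0, 2, 5, 7}
Sat(req -> ~grant) = {0, 1, 2, 4, 5, 7}
EG (req -> ~grant): greatest fixpoint, start Z0 = {0, 1, 2, 4, 5, 7}, keep only states in Sat with some successor in Z. Already a fixed point.
Sat(EG (req -> ~grant)) = {0, 1, 2, 4, 5, 7}
7 ∈ Sat(EG (req -> ~grant)) = {0, 1, 2, 4, 5, 7}, so the formula holds at 7.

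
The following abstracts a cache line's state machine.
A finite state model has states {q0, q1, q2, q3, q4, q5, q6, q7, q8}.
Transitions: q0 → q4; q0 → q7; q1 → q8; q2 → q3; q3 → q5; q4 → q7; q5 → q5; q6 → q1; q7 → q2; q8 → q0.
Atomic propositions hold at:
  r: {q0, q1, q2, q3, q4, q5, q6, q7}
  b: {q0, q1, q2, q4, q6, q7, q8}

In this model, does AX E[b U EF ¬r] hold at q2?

No

Sat(¬r) = {q8}
EF ¬r: least fixpoint, start Z0 = {q8}, add states with some successor in Z. Z1 = {q1, q8}; Z2 = {q1, q6, q8}; fixed.
Sat(EF ¬r) = {q1, q6, q8}
E[b U EF ¬r]: least fixpoint, start Z0 = Sat(EF ¬r) = {q1, q6, q8}, add states in Sat(b) with some successor in Z. Already a fixed point.
Sat(E[b U EF ¬r]) = {q1, q6, q8}
Sat(AX E[b U EF ¬r]) = {s : every successor in {q1, q6, q8}} = {q1, q6}
q2 ∉ Sat(AX E[b U EF ¬r]) = {q1, q6}, so the formula does not hold at q2.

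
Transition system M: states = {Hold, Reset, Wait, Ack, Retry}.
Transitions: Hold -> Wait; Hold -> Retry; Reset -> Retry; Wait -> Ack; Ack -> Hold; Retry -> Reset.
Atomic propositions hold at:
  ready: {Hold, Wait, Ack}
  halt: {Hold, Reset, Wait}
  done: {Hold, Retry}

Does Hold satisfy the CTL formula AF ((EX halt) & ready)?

Yes

Sat(EX halt) = {s : some successor in {Hold, Reset, Wait}} = {Hold, Ack, Retry}
Sat((EX halt) & ready) = {Hold, Ack}
AF ((EX halt) & ready): least fixpoint, start Z0 = {Hold, Ack}, add states with every successor in Z. Z1 = {Hold, Wait, Ack}; fixed.
Sat(AF ((EX halt) & ready)) = {Hold, Wait, Ack}
Hold ∈ Sat(AF ((EX halt) & ready)) = {Hold, Wait, Ack}, so the formula holds at Hold.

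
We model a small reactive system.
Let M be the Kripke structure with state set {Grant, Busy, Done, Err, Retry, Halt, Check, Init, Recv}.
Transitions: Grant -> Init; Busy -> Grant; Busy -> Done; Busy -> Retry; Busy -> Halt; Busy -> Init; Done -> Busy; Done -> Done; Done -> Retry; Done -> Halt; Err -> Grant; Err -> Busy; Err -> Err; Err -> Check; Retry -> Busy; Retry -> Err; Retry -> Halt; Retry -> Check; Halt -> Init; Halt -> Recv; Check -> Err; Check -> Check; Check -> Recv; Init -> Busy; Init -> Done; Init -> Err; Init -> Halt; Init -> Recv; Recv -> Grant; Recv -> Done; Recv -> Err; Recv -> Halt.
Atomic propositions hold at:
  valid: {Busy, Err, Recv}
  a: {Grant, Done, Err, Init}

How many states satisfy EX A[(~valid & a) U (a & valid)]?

5

Sat(~valid) = {Grant, Done, Retry, Halt, Check, Init}
Sat(~valid & a) = {Grant, Done, Init}
Sat(a & valid) = {Err}
A[(~valid & a) U (a & valid)]: least fixpoint, start Z0 = Sat((a & valid)) = {Err}, add states in Sat(~valid & a) with every successor in Z. Already a fixed point.
Sat(A[(~valid & a) U (a & valid)]) = {Err}
Sat(EX A[(~valid & a) U (a & valid)]) = {s : some successor in {Err}} = {Err, Retry, Check, Init, Recv}
|Sat(EX A[(~valid & a) U (a & valid)])| = |{Err, Retry, Check, Init, Recv}| = 5.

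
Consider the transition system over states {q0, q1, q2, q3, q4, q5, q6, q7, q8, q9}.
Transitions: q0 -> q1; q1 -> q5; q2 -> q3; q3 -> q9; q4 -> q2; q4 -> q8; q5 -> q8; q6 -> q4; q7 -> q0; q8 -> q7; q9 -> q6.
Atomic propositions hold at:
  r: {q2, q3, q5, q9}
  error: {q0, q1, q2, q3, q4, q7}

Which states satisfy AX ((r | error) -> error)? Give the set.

{q0, q2, q4, q5, q6, q7, q8, q9}

Sat(r | error) = {q0, q1, q2, q3, q4, q5, q7, q9}
Sat((r | error) -> error) = {q0, q1, q2, q3, q4, q6, q7, q8}
Sat(AX ((r | error) -> error)) = {s : every successor in {q0, q1, q2, q3, q4, q6, q7, q8}} = {q0, q2, q4, q5, q6, q7, q8, q9}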